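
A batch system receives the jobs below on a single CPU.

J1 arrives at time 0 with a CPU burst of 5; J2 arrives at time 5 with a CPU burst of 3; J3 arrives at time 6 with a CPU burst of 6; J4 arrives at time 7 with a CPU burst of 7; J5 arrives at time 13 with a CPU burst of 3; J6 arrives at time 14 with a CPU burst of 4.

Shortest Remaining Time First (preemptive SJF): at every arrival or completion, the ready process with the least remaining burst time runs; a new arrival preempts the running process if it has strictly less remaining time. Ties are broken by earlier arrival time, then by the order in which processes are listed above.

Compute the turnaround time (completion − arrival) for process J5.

4

Gantt: | J1 0-5 | J2 5-8 | J3 8-14 | J5 14-17 | J6 17-21 | J4 21-28 |
Completion: J1=5  J2=8  J3=14  J4=28  J5=17  J6=21
Turnaround(J5) = completion − arrival = 17 − 13 = 4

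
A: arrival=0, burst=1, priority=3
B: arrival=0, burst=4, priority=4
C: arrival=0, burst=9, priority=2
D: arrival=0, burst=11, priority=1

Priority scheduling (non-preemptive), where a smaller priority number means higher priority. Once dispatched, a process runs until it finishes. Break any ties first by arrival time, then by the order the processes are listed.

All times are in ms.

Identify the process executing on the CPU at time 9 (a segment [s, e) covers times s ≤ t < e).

Schedule: | D 0-11 | C 11-20 | A 20-21 | B 21-25 |
Completion: A=21  B=25  C=20  D=11

D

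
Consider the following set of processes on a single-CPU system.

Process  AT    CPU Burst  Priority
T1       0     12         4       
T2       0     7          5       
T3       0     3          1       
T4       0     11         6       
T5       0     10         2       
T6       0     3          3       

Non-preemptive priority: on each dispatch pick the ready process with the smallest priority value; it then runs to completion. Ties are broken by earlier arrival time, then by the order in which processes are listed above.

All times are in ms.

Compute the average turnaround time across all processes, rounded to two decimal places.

Timeline: | T3 0-3 | T5 3-13 | T6 13-16 | T1 16-28 | T2 28-35 | T4 35-46 |
Completion: T1=28  T2=35  T3=3  T4=46  T5=13  T6=16
Turnaround (C−A): T1=28  T2=35  T3=3  T4=46  T5=13  T6=16
Turnaround times: T1=28, T2=35, T3=3, T4=46, T5=13, T6=16
Average turnaround = (28+35+3+46+13+16) / 6 = 141/6 = 23.50

23.50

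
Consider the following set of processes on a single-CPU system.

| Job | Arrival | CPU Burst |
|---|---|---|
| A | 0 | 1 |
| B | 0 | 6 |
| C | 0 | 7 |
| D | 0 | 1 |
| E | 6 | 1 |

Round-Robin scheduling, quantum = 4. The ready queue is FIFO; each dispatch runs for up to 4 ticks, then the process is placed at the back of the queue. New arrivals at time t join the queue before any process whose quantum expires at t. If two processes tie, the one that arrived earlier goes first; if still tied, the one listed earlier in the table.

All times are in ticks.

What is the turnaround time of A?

1

Timeline: | A 0-1 | B 1-5 | C 5-9 | D 9-10 | B 10-12 | E 12-13 | C 13-16 |
Completion: A=1  B=12  C=16  D=10  E=13
Turnaround (C−A): A=1  B=12  C=16  D=10  E=7
Turnaround(A) = completion − arrival = 1 − 0 = 1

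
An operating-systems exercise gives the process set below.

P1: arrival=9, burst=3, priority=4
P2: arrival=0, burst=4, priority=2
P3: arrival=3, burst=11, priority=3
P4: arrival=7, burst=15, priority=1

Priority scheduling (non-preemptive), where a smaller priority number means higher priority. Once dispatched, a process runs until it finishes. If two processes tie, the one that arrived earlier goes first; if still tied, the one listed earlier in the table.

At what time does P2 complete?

4

Schedule: | P2 0-4 | P3 4-15 | P4 15-30 | P1 30-33 |
Completion: P1=33  P2=4  P3=15  P4=30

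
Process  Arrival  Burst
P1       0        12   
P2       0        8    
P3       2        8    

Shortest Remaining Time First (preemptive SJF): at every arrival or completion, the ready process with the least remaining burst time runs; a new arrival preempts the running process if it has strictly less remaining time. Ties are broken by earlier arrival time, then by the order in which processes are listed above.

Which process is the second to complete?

Gantt: | P2 0-8 | P3 8-16 | P1 16-28 |
Completion: P1=28  P2=8  P3=16
Turnaround (C−A): P1=28  P2=8  P3=14
Finish order: P2 → P3 → P1

P3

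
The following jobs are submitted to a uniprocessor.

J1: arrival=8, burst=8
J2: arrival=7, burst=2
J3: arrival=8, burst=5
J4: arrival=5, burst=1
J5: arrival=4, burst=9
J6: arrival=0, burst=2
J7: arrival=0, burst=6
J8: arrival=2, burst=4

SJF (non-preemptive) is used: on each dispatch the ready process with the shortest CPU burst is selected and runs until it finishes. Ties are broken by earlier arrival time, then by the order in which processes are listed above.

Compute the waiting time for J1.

Schedule: | J6 0-2 | J8 2-6 | J4 6-7 | J2 7-9 | J3 9-14 | J7 14-20 | J1 20-28 | J5 28-37 |
Completion: J1=28  J2=9  J3=14  J4=7  J5=37  J6=2  J7=20  J8=6
Turnaround (C−A): J1=20  J2=2  J3=6  J4=2  J5=33  J6=2  J7=20  J8=4
Waiting(J1) = turnaround − burst = 20 − 8 = 12

12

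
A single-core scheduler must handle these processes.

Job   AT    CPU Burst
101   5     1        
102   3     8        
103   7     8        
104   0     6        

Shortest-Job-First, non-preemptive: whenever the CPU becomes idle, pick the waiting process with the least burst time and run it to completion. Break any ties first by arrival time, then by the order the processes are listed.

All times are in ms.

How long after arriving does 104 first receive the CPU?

0

Gantt: | 104 0-6 | 101 6-7 | 102 7-15 | 103 15-23 |
Completion: 101=7  102=15  103=23  104=6
Response(104) = first start − arrival = 0 − 0 = 0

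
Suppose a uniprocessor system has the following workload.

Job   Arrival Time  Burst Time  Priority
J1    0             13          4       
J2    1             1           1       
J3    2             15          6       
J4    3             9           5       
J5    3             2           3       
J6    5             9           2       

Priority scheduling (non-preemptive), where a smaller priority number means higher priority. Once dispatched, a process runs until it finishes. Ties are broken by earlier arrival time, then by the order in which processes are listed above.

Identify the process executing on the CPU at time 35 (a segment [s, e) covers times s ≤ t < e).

Gantt: | J1 0-13 | J2 13-14 | J6 14-23 | J5 23-25 | J4 25-34 | J3 34-49 |
Completion: J1=13  J2=14  J3=49  J4=34  J5=25  J6=23
Turnaround (C−A): J1=13  J2=13  J3=47  J4=31  J5=22  J6=18

J3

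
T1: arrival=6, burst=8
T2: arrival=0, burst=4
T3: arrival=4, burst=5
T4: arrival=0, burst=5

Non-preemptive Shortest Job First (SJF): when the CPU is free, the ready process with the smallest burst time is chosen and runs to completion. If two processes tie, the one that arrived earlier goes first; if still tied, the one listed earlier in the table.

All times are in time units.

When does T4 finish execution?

Gantt: | T2 0-4 | T4 4-9 | T3 9-14 | T1 14-22 |
Completion: T1=22  T2=4  T3=14  T4=9

9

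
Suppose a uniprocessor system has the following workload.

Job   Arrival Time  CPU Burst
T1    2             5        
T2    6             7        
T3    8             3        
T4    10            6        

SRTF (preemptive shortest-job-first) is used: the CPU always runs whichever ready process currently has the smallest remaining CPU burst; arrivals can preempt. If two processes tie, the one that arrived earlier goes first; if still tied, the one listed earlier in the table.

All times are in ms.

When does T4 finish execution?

Schedule: | idle 0-2 | T1 2-7 | T2 7-8 | T3 8-11 | T2 11-17 | T4 17-23 |
Completion: T1=7  T2=17  T3=11  T4=23
Turnaround (C−A): T1=5  T2=11  T3=3  T4=13

23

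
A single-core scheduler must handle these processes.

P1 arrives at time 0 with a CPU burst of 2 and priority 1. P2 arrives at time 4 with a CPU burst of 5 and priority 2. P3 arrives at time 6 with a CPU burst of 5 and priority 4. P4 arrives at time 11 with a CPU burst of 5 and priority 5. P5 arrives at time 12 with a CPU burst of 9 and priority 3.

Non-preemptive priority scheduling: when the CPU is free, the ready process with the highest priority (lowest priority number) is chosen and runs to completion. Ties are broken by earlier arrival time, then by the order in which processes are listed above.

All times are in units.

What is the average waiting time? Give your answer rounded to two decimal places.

Timeline: | P1 0-2 | idle 2-4 | P2 4-9 | P3 9-14 | P5 14-23 | P4 23-28 |
Completion: P1=2  P2=9  P3=14  P4=28  P5=23
Turnaround (C−A): P1=2  P2=5  P3=8  P4=17  P5=11
Waiting times: P1=0, P2=0, P3=3, P4=12, P5=2
Average waiting = (0+0+3+12+2) / 5 = 17/5 = 3.40

3.40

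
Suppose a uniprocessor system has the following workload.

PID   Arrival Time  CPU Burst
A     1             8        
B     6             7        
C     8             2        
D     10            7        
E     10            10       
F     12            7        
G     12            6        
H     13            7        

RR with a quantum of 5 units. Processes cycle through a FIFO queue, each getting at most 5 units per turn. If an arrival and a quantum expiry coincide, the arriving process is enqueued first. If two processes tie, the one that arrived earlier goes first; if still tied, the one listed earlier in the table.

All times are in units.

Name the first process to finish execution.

A

Schedule: | idle 0-1 | A 1-6 | B 6-11 | A 11-14 | C 14-16 | D 16-21 | E 21-26 | B 26-28 | F 28-33 | G 33-38 | H 38-43 | D 43-45 | E 45-50 | F 50-52 | G 52-53 | H 53-55 |
Completion: A=14  B=28  C=16  D=45  E=50  F=52  G=53  H=55
Turnaround (C−A): A=13  B=22  C=8  D=35  E=40  F=40  G=41  H=42
Finish order: A → C → B → D → E → F → G → H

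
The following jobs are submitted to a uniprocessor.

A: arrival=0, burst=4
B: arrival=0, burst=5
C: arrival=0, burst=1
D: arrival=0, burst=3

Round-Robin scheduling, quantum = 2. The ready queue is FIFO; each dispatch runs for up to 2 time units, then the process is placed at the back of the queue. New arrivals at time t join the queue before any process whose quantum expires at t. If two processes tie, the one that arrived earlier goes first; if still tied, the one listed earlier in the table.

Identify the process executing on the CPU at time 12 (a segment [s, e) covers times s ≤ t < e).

Schedule: | A 0-2 | B 2-4 | C 4-5 | D 5-7 | A 7-9 | B 9-11 | D 11-12 | B 12-13 |
Completion: A=9  B=13  C=5  D=12
Turnaround (C−A): A=9  B=13  C=5  D=12

B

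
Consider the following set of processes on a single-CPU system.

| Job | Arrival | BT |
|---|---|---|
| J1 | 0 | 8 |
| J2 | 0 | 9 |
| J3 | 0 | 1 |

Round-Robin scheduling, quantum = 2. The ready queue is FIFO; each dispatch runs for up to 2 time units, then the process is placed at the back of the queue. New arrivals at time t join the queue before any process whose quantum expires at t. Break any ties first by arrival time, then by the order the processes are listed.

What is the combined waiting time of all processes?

Timeline: | J1 0-2 | J2 2-4 | J3 4-5 | J1 5-7 | J2 7-9 | J1 9-11 | J2 11-13 | J1 13-15 | J2 15-18 |
Completion: J1=15  J2=18  J3=5
Turnaround (C−A): J1=15  J2=18  J3=5
Waiting = turnaround − burst: J1=7, J2=9, J3=4
Total waiting = 7 + 9 + 4 = 20

20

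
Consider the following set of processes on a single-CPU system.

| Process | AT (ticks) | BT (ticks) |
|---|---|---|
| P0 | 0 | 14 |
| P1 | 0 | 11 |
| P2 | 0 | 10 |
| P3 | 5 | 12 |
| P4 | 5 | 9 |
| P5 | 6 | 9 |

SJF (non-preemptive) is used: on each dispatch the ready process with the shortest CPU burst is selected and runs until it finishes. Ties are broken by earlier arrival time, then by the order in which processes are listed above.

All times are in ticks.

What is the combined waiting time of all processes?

131

Schedule: | P2 0-10 | P4 10-19 | P5 19-28 | P1 28-39 | P3 39-51 | P0 51-65 |
Completion: P0=65  P1=39  P2=10  P3=51  P4=19  P5=28
Waiting = turnaround − burst: P0=51, P1=28, P2=0, P3=34, P4=5, P5=13
Total waiting = 51 + 28 + 0 + 34 + 5 + 13 = 131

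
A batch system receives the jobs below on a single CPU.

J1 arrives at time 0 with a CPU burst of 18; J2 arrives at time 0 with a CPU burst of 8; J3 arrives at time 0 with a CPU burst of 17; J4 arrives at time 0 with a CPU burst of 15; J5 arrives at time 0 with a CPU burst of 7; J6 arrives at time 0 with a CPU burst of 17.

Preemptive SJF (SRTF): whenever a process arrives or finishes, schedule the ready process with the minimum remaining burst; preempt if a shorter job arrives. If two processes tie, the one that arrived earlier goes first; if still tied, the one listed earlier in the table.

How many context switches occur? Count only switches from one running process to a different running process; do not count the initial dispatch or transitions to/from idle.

Timeline: | J5 0-7 | J2 7-15 | J4 15-30 | J3 30-47 | J6 47-64 | J1 64-82 |
Completion: J1=82  J2=15  J3=47  J4=30  J5=7  J6=64
Turnaround (C−A): J1=82  J2=15  J3=47  J4=30  J5=7  J6=64

5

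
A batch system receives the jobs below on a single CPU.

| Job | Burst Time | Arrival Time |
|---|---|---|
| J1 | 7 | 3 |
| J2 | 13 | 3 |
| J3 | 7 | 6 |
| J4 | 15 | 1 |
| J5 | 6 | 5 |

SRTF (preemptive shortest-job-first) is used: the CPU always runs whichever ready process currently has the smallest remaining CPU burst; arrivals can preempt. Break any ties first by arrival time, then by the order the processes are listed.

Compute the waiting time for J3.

10

Schedule: | idle 0-1 | J4 1-3 | J1 3-10 | J5 10-16 | J3 16-23 | J4 23-36 | J2 36-49 |
Completion: J1=10  J2=49  J3=23  J4=36  J5=16
Turnaround (C−A): J1=7  J2=46  J3=17  J4=35  J5=11
Waiting(J3) = turnaround − burst = 17 − 7 = 10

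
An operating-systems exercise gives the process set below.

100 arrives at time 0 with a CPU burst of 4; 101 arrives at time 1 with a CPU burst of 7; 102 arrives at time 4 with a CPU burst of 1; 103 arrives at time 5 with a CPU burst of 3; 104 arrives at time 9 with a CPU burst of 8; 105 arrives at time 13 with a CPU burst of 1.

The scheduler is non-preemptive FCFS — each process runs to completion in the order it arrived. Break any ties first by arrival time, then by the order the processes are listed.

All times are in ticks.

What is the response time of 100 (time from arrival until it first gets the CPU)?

Schedule: | 100 0-4 | 101 4-11 | 102 11-12 | 103 12-15 | 104 15-23 | 105 23-24 |
Completion: 100=4  101=11  102=12  103=15  104=23  105=24
Turnaround (C−A): 100=4  101=10  102=8  103=10  104=14  105=11
Response(100) = first start − arrival = 0 − 0 = 0

0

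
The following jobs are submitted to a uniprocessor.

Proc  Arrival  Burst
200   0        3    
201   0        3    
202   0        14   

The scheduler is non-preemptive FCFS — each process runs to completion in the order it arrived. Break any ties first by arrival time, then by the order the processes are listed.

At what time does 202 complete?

Gantt: | 200 0-3 | 201 3-6 | 202 6-20 |
Completion: 200=3  201=6  202=20

20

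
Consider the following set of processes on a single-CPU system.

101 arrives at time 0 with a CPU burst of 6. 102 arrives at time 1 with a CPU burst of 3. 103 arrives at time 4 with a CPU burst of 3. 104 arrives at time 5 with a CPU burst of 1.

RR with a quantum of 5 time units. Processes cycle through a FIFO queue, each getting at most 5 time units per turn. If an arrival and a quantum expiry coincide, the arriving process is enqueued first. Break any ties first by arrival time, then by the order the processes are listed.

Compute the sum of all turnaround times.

34

Timeline: | 101 0-5 | 102 5-8 | 103 8-11 | 104 11-12 | 101 12-13 |
Completion: 101=13  102=8  103=11  104=12
Turnaround (C−A): 101=13  102=7  103=7  104=7
Turnaround = completion − arrival: 101=13, 102=7, 103=7, 104=7
Total turnaround = 13 + 7 + 7 + 7 = 34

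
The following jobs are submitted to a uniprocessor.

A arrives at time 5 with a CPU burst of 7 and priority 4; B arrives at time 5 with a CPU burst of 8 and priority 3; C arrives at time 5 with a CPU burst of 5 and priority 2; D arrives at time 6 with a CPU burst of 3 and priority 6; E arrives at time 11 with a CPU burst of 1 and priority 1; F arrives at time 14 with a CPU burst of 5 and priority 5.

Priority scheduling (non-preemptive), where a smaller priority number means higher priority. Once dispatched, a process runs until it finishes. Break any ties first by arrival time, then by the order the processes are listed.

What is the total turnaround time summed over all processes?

Timeline: | idle 0-5 | C 5-10 | B 10-18 | E 18-19 | A 19-26 | F 26-31 | D 31-34 |
Completion: A=26  B=18  C=10  D=34  E=19  F=31
Turnaround = completion − arrival: A=21, B=13, C=5, D=28, E=8, F=17
Total turnaround = 21 + 13 + 5 + 28 + 8 + 17 = 92

92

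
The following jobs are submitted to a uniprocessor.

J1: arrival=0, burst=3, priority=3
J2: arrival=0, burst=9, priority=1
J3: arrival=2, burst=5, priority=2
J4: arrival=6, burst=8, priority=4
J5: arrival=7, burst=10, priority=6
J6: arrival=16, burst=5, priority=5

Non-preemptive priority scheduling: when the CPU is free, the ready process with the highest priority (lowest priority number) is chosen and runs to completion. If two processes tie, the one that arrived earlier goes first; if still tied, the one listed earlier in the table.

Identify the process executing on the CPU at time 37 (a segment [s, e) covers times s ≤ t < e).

Schedule: | J2 0-9 | J3 9-14 | J1 14-17 | J4 17-25 | J6 25-30 | J5 30-40 |
Completion: J1=17  J2=9  J3=14  J4=25  J5=40  J6=30

J5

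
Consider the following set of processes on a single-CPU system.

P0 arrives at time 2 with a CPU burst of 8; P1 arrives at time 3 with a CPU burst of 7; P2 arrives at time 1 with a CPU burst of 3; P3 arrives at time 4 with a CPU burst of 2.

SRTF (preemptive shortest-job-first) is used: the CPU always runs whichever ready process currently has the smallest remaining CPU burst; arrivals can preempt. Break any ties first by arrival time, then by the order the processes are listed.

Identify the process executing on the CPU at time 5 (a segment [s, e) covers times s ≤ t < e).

Schedule: | idle 0-1 | P2 1-4 | P3 4-6 | P1 6-13 | P0 13-21 |
Completion: P0=21  P1=13  P2=4  P3=6
Turnaround (C−A): P0=19  P1=10  P2=3  P3=2

P3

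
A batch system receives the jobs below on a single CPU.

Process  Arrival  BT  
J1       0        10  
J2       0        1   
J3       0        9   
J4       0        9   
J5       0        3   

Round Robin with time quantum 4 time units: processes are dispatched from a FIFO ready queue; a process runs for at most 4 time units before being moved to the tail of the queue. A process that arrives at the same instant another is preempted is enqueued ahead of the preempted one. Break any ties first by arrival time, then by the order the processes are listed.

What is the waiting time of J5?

Timeline: | J1 0-4 | J2 4-5 | J3 5-9 | J4 9-13 | J5 13-16 | J1 16-20 | J3 20-24 | J4 24-28 | J1 28-30 | J3 30-31 | J4 31-32 |
Completion: J1=30  J2=5  J3=31  J4=32  J5=16
Waiting(J5) = turnaround − burst = 16 − 3 = 13

13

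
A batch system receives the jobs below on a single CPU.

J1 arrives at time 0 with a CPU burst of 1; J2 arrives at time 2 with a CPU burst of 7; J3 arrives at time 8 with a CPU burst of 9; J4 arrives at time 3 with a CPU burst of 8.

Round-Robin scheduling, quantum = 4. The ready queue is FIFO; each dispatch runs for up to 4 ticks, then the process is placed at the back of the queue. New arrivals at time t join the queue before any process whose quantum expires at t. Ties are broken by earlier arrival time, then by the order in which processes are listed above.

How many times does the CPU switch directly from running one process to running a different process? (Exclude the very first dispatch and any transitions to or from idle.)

5

Schedule: | J1 0-1 | idle 1-2 | J2 2-6 | J4 6-10 | J2 10-13 | J3 13-17 | J4 17-21 | J3 21-26 |
Completion: J1=1  J2=13  J3=26  J4=21
Turnaround (C−A): J1=1  J2=11  J3=18  J4=18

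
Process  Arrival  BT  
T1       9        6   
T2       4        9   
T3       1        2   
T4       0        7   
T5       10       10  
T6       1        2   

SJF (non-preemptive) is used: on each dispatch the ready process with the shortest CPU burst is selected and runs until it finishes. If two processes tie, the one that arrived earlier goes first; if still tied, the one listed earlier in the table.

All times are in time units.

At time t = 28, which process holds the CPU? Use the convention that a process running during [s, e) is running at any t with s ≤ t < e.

T5

Gantt: | T4 0-7 | T3 7-9 | T6 9-11 | T1 11-17 | T2 17-26 | T5 26-36 |
Completion: T1=17  T2=26  T3=9  T4=7  T5=36  T6=11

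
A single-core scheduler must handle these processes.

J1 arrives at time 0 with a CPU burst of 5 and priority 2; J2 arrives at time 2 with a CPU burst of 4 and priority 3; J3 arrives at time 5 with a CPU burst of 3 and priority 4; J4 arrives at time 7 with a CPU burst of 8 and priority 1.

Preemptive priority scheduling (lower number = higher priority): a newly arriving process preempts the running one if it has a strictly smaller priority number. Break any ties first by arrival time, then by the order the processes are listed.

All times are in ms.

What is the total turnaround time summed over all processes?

43

Gantt: | J1 0-5 | J2 5-7 | J4 7-15 | J2 15-17 | J3 17-20 |
Completion: J1=5  J2=17  J3=20  J4=15
Turnaround (C−A): J1=5  J2=15  J3=15  J4=8
Turnaround = completion − arrival: J1=5, J2=15, J3=15, J4=8
Total turnaround = 5 + 15 + 15 + 8 = 43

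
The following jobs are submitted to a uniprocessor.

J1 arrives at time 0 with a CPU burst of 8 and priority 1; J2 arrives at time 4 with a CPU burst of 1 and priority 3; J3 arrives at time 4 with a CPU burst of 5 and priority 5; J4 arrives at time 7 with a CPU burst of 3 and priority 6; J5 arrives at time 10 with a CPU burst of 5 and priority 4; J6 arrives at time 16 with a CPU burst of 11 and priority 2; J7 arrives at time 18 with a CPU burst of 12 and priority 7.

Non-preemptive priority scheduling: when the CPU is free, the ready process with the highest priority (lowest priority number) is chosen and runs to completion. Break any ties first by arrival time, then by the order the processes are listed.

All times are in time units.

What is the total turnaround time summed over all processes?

Gantt: | J1 0-8 | J2 8-9 | J3 9-14 | J5 14-19 | J6 19-30 | J4 30-33 | J7 33-45 |
Completion: J1=8  J2=9  J3=14  J4=33  J5=19  J6=30  J7=45
Turnaround (C−A): J1=8  J2=5  J3=10  J4=26  J5=9  J6=14  J7=27
Turnaround = completion − arrival: J1=8, J2=5, J3=10, J4=26, J5=9, J6=14, J7=27
Total turnaround = 8 + 5 + 10 + 26 + 9 + 14 + 27 = 99

99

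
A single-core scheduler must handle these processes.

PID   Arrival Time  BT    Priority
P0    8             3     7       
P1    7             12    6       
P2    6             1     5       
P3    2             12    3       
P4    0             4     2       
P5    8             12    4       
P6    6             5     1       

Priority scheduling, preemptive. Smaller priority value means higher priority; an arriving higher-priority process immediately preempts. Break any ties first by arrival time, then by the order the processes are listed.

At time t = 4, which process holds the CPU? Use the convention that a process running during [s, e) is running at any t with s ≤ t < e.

P3

Gantt: | P4 0-4 | P3 4-6 | P6 6-11 | P3 11-21 | P5 21-33 | P2 33-34 | P1 34-46 | P0 46-49 |
Completion: P0=49  P1=46  P2=34  P3=21  P4=4  P5=33  P6=11
Turnaround (C−A): P0=41  P1=39  P2=28  P3=19  P4=4  P5=25  P6=5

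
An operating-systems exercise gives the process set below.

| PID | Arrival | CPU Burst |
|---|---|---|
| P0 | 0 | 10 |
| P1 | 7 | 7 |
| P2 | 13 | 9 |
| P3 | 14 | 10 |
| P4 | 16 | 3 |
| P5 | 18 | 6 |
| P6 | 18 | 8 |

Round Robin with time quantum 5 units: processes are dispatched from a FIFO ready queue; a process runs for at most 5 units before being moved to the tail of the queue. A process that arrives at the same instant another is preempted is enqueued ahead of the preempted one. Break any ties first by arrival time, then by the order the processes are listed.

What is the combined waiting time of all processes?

124

Gantt: | P0 0-10 | P1 10-15 | P2 15-20 | P3 20-25 | P1 25-27 | P4 27-30 | P5 30-35 | P6 35-40 | P2 40-44 | P3 44-49 | P5 49-50 | P6 50-53 |
Completion: P0=10  P1=27  P2=44  P3=49  P4=30  P5=50  P6=53
Waiting = turnaround − burst: P0=0, P1=13, P2=22, P3=25, P4=11, P5=26, P6=27
Total waiting = 0 + 13 + 22 + 25 + 11 + 26 + 27 = 124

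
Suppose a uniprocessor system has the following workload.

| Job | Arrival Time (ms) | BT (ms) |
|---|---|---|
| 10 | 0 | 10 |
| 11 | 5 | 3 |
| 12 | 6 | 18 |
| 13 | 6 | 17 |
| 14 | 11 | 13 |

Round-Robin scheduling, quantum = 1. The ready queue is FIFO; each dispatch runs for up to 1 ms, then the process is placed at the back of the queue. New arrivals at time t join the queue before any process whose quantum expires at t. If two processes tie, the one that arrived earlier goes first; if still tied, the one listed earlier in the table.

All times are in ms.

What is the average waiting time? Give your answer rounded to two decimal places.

24.80

Gantt: | 10 0-5 | 11 5-6 | 10 6-7 | 12 7-8 | 13 8-9 | 11 9-10 | 10 10-11 | 12 11-12 | 13 12-13 | 11 13-14 | 14 14-15 | 10 15-16 | 12 16-17 | 13 17-18 | 14 18-19 | 10 19-20 | 12 20-21 | 13 21-22 | 14 22-23 | 10 23-24 | 12 24-25 | 13 25-26 | 14 26-27 | 12 27-28 | 13 28-29 | 14 29-30 | 12 30-31 | 13 31-32 | 14 32-33 | 12 33-34 | 13 34-35 | 14 35-36 | 12 36-37 | 13 37-38 | 14 38-39 | 12 39-40 | 13 40-41 | 14 41-42 | 12 42-43 | 13 43-44 | 14 44-45 | 12 45-46 | 13 46-47 | 14 47-48 | 12 48-49 | 13 49-50 | 14 50-51 | 12 51-52 | 13 52-53 | 14 53-54 | 12 54-55 | 13 55-56 | 12 56-57 | 13 57-58 | 12 58-59 | 13 59-60 | 12 60-61 |
Completion: 10=24  11=14  12=61  13=60  14=54
Waiting times: 10=14, 11=6, 12=37, 13=37, 14=30
Average waiting = (14+6+37+37+30) / 5 = 124/5 = 24.80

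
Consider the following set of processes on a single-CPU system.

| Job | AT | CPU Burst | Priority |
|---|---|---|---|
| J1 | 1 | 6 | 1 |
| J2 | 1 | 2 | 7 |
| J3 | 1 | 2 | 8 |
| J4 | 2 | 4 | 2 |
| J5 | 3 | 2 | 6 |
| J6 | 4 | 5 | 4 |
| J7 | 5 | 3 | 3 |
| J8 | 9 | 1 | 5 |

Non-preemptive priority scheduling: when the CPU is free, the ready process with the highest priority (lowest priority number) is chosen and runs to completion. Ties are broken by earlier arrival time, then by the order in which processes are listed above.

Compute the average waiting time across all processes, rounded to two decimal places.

11.50

Schedule: | idle 0-1 | J1 1-7 | J4 7-11 | J7 11-14 | J6 14-19 | J8 19-20 | J5 20-22 | J2 22-24 | J3 24-26 |
Completion: J1=7  J2=24  J3=26  J4=11  J5=22  J6=19  J7=14  J8=20
Turnaround (C−A): J1=6  J2=23  J3=25  J4=9  J5=19  J6=15  J7=9  J8=11
Waiting times: J1=0, J2=21, J3=23, J4=5, J5=17, J6=10, J7=6, J8=10
Average waiting = (0+21+23+5+17+10+6+10) / 8 = 92/8 = 11.50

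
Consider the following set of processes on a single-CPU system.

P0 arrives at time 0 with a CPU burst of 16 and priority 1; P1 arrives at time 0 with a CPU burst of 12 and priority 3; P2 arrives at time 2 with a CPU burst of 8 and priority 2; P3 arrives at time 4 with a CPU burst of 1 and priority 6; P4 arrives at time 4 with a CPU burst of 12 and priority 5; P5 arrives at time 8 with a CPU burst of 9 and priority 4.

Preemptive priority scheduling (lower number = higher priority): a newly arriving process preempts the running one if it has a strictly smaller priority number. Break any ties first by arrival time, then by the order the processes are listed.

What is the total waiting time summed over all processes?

160

Timeline: | P0 0-16 | P2 16-24 | P1 24-36 | P5 36-45 | P4 45-57 | P3 57-58 |
Completion: P0=16  P1=36  P2=24  P3=58  P4=57  P5=45
Waiting = turnaround − burst: P0=0, P1=24, P2=14, P3=53, P4=41, P5=28
Total waiting = 0 + 24 + 14 + 53 + 41 + 28 = 160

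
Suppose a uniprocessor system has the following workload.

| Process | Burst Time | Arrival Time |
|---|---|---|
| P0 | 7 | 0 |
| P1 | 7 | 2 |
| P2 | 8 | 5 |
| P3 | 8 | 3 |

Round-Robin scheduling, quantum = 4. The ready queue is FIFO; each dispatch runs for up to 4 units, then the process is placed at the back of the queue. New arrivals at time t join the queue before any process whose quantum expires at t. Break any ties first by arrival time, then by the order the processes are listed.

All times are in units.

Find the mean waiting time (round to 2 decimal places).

Gantt: | P0 0-4 | P1 4-8 | P3 8-12 | P0 12-15 | P2 15-19 | P1 19-22 | P3 22-26 | P2 26-30 |
Completion: P0=15  P1=22  P2=30  P3=26
Waiting times: P0=8, P1=13, P2=17, P3=15
Average waiting = (8+13+17+15) / 4 = 53/4 = 13.25

13.25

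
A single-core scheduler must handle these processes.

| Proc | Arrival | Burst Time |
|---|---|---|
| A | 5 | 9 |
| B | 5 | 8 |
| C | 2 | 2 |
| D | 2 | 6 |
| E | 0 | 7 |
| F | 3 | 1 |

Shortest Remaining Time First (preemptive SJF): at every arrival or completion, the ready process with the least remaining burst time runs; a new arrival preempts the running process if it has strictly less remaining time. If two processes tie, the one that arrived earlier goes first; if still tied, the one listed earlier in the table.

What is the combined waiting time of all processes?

Gantt: | E 0-2 | C 2-4 | F 4-5 | E 5-10 | D 10-16 | B 16-24 | A 24-33 |
Completion: A=33  B=24  C=4  D=16  E=10  F=5
Turnaround (C−A): A=28  B=19  C=2  D=14  E=10  F=2
Waiting = turnaround − burst: A=19, B=11, C=0, D=8, E=3, F=1
Total waiting = 19 + 11 + 0 + 8 + 3 + 1 = 42

42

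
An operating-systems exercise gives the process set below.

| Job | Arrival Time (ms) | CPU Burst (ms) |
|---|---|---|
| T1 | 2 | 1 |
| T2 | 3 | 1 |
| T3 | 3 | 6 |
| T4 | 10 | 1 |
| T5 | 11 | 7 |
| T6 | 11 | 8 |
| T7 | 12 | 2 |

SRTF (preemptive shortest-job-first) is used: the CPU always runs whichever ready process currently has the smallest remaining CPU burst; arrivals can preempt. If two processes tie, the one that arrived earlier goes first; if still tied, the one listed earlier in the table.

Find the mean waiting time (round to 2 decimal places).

Schedule: | idle 0-2 | T1 2-3 | T2 3-4 | T3 4-10 | T4 10-11 | T5 11-12 | T7 12-14 | T5 14-20 | T6 20-28 |
Completion: T1=3  T2=4  T3=10  T4=11  T5=20  T6=28  T7=14
Waiting times: T1=0, T2=0, T3=1, T4=0, T5=2, T6=9, T7=0
Average waiting = (0+0+1+0+2+9+0) / 7 = 12/7 = 1.71

1.71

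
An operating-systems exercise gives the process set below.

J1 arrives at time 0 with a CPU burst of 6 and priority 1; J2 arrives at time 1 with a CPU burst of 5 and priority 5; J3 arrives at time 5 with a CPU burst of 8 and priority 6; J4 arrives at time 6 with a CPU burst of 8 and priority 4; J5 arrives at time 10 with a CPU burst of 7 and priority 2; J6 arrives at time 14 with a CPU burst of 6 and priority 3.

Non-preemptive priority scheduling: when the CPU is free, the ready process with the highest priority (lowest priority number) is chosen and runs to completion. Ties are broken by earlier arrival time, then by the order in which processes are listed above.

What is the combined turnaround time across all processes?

104

Timeline: | J1 0-6 | J4 6-14 | J5 14-21 | J6 21-27 | J2 27-32 | J3 32-40 |
Completion: J1=6  J2=32  J3=40  J4=14  J5=21  J6=27
Turnaround (C−A): J1=6  J2=31  J3=35  J4=8  J5=11  J6=13
Turnaround = completion − arrival: J1=6, J2=31, J3=35, J4=8, J5=11, J6=13
Total turnaround = 6 + 31 + 35 + 8 + 11 + 13 = 104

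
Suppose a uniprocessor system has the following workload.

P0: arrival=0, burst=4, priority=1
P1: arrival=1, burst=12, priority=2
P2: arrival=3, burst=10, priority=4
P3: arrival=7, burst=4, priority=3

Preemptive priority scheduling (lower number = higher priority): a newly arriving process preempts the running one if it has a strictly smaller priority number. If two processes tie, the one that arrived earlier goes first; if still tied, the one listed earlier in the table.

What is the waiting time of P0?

Schedule: | P0 0-4 | P1 4-16 | P3 16-20 | P2 20-30 |
Completion: P0=4  P1=16  P2=30  P3=20
Turnaround (C−A): P0=4  P1=15  P2=27  P3=13
Waiting(P0) = turnaround − burst = 4 − 4 = 0

0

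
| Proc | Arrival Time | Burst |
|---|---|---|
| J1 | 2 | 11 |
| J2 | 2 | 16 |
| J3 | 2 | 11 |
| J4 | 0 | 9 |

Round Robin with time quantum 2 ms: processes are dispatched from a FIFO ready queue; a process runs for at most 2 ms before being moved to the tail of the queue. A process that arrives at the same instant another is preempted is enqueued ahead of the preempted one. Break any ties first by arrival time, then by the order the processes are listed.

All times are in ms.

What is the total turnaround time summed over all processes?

157

Schedule: | J4 0-2 | J1 2-4 | J2 4-6 | J3 6-8 | J4 8-10 | J1 10-12 | J2 12-14 | J3 14-16 | J4 16-18 | J1 18-20 | J2 20-22 | J3 22-24 | J4 24-26 | J1 26-28 | J2 28-30 | J3 30-32 | J4 32-33 | J1 33-35 | J2 35-37 | J3 37-39 | J1 39-40 | J2 40-42 | J3 42-43 | J2 43-47 |
Completion: J1=40  J2=47  J3=43  J4=33
Turnaround (C−A): J1=38  J2=45  J3=41  J4=33
Turnaround = completion − arrival: J1=38, J2=45, J3=41, J4=33
Total turnaround = 38 + 45 + 41 + 33 = 157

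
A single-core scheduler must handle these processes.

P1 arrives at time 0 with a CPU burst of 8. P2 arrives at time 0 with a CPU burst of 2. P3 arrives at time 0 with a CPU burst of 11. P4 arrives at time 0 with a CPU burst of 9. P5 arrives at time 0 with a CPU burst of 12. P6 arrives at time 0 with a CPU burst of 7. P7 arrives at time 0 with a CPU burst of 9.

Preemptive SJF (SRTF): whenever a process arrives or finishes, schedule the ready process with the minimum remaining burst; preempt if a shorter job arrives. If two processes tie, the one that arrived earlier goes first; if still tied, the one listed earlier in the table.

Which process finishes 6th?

P3

Timeline: | P2 0-2 | P6 2-9 | P1 9-17 | P4 17-26 | P7 26-35 | P3 35-46 | P5 46-58 |
Completion: P1=17  P2=2  P3=46  P4=26  P5=58  P6=9  P7=35
Turnaround (C−A): P1=17  P2=2  P3=46  P4=26  P5=58  P6=9  P7=35
Finish order: P2 → P6 → P1 → P4 → P7 → P3 → P5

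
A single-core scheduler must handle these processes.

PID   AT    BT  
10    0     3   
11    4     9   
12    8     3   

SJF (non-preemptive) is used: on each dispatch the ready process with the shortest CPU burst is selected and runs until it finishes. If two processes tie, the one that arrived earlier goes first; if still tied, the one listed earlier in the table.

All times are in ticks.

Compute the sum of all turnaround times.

20

Timeline: | 10 0-3 | idle 3-4 | 11 4-13 | 12 13-16 |
Completion: 10=3  11=13  12=16
Turnaround (C−A): 10=3  11=9  12=8
Turnaround = completion − arrival: 10=3, 11=9, 12=8
Total turnaround = 3 + 9 + 8 = 20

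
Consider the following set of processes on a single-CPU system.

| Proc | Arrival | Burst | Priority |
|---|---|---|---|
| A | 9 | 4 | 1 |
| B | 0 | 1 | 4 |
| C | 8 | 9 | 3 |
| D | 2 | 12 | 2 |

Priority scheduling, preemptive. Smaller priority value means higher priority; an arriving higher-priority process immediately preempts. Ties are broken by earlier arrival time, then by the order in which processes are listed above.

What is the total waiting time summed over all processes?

Timeline: | B 0-1 | idle 1-2 | D 2-9 | A 9-13 | D 13-18 | C 18-27 |
Completion: A=13  B=1  C=27  D=18
Turnaround (C−A): A=4  B=1  C=19  D=16
Waiting = turnaround − burst: A=0, B=0, C=10, D=4
Total waiting = 0 + 0 + 10 + 4 = 14

14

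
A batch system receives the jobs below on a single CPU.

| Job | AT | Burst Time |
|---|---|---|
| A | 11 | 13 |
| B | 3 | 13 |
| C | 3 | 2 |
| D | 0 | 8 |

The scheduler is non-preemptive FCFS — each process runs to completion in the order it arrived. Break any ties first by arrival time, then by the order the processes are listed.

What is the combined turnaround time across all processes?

71

Gantt: | D 0-8 | B 8-21 | C 21-23 | A 23-36 |
Completion: A=36  B=21  C=23  D=8
Turnaround = completion − arrival: A=25, B=18, C=20, D=8
Total turnaround = 25 + 18 + 20 + 8 = 71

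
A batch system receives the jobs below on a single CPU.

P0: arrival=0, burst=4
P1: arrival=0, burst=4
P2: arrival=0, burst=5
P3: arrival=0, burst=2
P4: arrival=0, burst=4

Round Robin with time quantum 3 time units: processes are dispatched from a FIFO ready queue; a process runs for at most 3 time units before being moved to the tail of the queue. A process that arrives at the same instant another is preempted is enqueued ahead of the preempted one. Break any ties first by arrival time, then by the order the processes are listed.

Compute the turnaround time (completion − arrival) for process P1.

Timeline: | P0 0-3 | P1 3-6 | P2 6-9 | P3 9-11 | P4 11-14 | P0 14-15 | P1 15-16 | P2 16-18 | P4 18-19 |
Completion: P0=15  P1=16  P2=18  P3=11  P4=19
Turnaround (C−A): P0=15  P1=16  P2=18  P3=11  P4=19
Turnaround(P1) = completion − arrival = 16 − 0 = 16

16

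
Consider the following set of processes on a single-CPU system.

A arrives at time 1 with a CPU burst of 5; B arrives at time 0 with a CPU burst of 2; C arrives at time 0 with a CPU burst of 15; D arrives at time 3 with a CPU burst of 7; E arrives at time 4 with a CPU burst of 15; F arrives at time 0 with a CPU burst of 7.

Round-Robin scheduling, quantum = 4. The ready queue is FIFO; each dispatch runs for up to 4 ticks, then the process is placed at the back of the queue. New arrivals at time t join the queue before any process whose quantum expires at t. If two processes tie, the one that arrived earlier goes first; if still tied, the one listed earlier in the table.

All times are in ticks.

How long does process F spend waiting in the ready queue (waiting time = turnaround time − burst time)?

Schedule: | B 0-2 | C 2-6 | F 6-10 | A 10-14 | D 14-18 | E 18-22 | C 22-26 | F 26-29 | A 29-30 | D 30-33 | E 33-37 | C 37-41 | E 41-45 | C 45-48 | E 48-51 |
Completion: A=30  B=2  C=48  D=33  E=51  F=29
Turnaround (C−A): A=29  B=2  C=48  D=30  E=47  F=29
Waiting(F) = turnaround − burst = 29 − 7 = 22

22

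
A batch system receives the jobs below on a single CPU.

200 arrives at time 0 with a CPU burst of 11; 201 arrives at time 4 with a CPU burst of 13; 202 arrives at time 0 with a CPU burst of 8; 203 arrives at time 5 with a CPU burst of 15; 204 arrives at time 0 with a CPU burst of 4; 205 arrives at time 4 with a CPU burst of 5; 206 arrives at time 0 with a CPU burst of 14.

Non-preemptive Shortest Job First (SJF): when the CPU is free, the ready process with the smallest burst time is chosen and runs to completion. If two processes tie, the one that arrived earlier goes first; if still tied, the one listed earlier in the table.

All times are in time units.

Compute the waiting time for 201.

Schedule: | 204 0-4 | 205 4-9 | 202 9-17 | 200 17-28 | 201 28-41 | 206 41-55 | 203 55-70 |
Completion: 200=28  201=41  202=17  203=70  204=4  205=9  206=55
Turnaround (C−A): 200=28  201=37  202=17  203=65  204=4  205=5  206=55
Waiting(201) = turnaround − burst = 37 − 13 = 24

24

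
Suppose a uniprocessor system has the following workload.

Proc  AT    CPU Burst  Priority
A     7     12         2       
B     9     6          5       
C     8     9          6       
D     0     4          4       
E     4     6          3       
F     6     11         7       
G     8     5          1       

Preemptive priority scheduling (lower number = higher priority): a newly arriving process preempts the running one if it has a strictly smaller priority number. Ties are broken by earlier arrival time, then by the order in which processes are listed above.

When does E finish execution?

Schedule: | D 0-4 | E 4-7 | A 7-8 | G 8-13 | A 13-24 | E 24-27 | B 27-33 | C 33-42 | F 42-53 |
Completion: A=24  B=33  C=42  D=4  E=27  F=53  G=13
Turnaround (C−A): A=17  B=24  C=34  D=4  E=23  F=47  G=5

27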